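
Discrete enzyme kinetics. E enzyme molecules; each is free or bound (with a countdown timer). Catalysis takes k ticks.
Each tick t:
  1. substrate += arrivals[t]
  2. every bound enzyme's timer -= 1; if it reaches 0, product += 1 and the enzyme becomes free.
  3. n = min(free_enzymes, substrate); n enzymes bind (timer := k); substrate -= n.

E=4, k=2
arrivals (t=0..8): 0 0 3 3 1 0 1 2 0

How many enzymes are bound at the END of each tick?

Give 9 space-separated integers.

Answer: 0 0 3 4 4 3 1 3 2

Derivation:
t=0: arr=0 -> substrate=0 bound=0 product=0
t=1: arr=0 -> substrate=0 bound=0 product=0
t=2: arr=3 -> substrate=0 bound=3 product=0
t=3: arr=3 -> substrate=2 bound=4 product=0
t=4: arr=1 -> substrate=0 bound=4 product=3
t=5: arr=0 -> substrate=0 bound=3 product=4
t=6: arr=1 -> substrate=0 bound=1 product=7
t=7: arr=2 -> substrate=0 bound=3 product=7
t=8: arr=0 -> substrate=0 bound=2 product=8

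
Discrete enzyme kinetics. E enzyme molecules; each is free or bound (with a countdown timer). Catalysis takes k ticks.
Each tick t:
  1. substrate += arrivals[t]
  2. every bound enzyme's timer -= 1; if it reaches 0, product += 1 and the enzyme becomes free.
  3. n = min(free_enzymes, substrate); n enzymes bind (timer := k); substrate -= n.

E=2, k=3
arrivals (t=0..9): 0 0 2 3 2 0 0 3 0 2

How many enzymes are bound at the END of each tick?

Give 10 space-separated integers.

t=0: arr=0 -> substrate=0 bound=0 product=0
t=1: arr=0 -> substrate=0 bound=0 product=0
t=2: arr=2 -> substrate=0 bound=2 product=0
t=3: arr=3 -> substrate=3 bound=2 product=0
t=4: arr=2 -> substrate=5 bound=2 product=0
t=5: arr=0 -> substrate=3 bound=2 product=2
t=6: arr=0 -> substrate=3 bound=2 product=2
t=7: arr=3 -> substrate=6 bound=2 product=2
t=8: arr=0 -> substrate=4 bound=2 product=4
t=9: arr=2 -> substrate=6 bound=2 product=4

Answer: 0 0 2 2 2 2 2 2 2 2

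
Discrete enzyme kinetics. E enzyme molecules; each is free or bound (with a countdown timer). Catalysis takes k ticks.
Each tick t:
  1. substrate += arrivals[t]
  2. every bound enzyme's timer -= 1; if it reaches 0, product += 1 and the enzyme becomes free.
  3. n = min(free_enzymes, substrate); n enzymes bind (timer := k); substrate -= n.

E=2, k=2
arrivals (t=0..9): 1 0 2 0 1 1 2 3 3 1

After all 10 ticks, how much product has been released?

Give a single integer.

Answer: 7

Derivation:
t=0: arr=1 -> substrate=0 bound=1 product=0
t=1: arr=0 -> substrate=0 bound=1 product=0
t=2: arr=2 -> substrate=0 bound=2 product=1
t=3: arr=0 -> substrate=0 bound=2 product=1
t=4: arr=1 -> substrate=0 bound=1 product=3
t=5: arr=1 -> substrate=0 bound=2 product=3
t=6: arr=2 -> substrate=1 bound=2 product=4
t=7: arr=3 -> substrate=3 bound=2 product=5
t=8: arr=3 -> substrate=5 bound=2 product=6
t=9: arr=1 -> substrate=5 bound=2 product=7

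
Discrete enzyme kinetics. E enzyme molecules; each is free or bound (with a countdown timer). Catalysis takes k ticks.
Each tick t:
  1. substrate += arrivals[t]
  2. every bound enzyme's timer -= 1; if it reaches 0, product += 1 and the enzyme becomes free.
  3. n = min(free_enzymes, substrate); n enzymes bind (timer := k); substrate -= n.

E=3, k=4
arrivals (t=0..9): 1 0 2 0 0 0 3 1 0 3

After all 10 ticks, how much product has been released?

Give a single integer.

t=0: arr=1 -> substrate=0 bound=1 product=0
t=1: arr=0 -> substrate=0 bound=1 product=0
t=2: arr=2 -> substrate=0 bound=3 product=0
t=3: arr=0 -> substrate=0 bound=3 product=0
t=4: arr=0 -> substrate=0 bound=2 product=1
t=5: arr=0 -> substrate=0 bound=2 product=1
t=6: arr=3 -> substrate=0 bound=3 product=3
t=7: arr=1 -> substrate=1 bound=3 product=3
t=8: arr=0 -> substrate=1 bound=3 product=3
t=9: arr=3 -> substrate=4 bound=3 product=3

Answer: 3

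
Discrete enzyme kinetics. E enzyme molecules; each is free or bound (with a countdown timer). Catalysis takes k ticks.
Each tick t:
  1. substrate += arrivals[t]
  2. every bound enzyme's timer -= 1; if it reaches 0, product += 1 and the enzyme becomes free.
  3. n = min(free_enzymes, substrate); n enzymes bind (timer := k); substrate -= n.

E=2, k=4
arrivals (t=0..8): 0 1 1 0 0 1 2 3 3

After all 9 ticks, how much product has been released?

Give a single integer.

Answer: 2

Derivation:
t=0: arr=0 -> substrate=0 bound=0 product=0
t=1: arr=1 -> substrate=0 bound=1 product=0
t=2: arr=1 -> substrate=0 bound=2 product=0
t=3: arr=0 -> substrate=0 bound=2 product=0
t=4: arr=0 -> substrate=0 bound=2 product=0
t=5: arr=1 -> substrate=0 bound=2 product=1
t=6: arr=2 -> substrate=1 bound=2 product=2
t=7: arr=3 -> substrate=4 bound=2 product=2
t=8: arr=3 -> substrate=7 bound=2 product=2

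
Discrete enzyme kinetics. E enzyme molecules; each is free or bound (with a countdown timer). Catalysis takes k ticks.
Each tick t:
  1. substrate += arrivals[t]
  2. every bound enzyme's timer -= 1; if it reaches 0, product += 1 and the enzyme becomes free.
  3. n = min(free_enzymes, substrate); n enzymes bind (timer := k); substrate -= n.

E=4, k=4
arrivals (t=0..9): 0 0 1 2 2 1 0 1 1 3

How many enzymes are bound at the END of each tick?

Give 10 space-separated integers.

t=0: arr=0 -> substrate=0 bound=0 product=0
t=1: arr=0 -> substrate=0 bound=0 product=0
t=2: arr=1 -> substrate=0 bound=1 product=0
t=3: arr=2 -> substrate=0 bound=3 product=0
t=4: arr=2 -> substrate=1 bound=4 product=0
t=5: arr=1 -> substrate=2 bound=4 product=0
t=6: arr=0 -> substrate=1 bound=4 product=1
t=7: arr=1 -> substrate=0 bound=4 product=3
t=8: arr=1 -> substrate=0 bound=4 product=4
t=9: arr=3 -> substrate=3 bound=4 product=4

Answer: 0 0 1 3 4 4 4 4 4 4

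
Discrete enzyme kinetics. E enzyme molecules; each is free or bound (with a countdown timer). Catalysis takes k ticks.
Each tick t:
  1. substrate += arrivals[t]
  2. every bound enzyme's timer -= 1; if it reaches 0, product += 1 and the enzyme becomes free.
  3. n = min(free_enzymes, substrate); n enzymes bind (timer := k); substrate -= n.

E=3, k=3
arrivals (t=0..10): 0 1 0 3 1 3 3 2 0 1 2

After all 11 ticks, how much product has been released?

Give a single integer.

t=0: arr=0 -> substrate=0 bound=0 product=0
t=1: arr=1 -> substrate=0 bound=1 product=0
t=2: arr=0 -> substrate=0 bound=1 product=0
t=3: arr=3 -> substrate=1 bound=3 product=0
t=4: arr=1 -> substrate=1 bound=3 product=1
t=5: arr=3 -> substrate=4 bound=3 product=1
t=6: arr=3 -> substrate=5 bound=3 product=3
t=7: arr=2 -> substrate=6 bound=3 product=4
t=8: arr=0 -> substrate=6 bound=3 product=4
t=9: arr=1 -> substrate=5 bound=3 product=6
t=10: arr=2 -> substrate=6 bound=3 product=7

Answer: 7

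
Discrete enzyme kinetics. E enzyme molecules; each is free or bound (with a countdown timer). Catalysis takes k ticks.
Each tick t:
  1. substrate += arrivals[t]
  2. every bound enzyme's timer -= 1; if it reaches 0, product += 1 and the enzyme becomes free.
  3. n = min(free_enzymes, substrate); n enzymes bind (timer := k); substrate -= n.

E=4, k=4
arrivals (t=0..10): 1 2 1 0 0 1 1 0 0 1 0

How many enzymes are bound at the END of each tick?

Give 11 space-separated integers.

t=0: arr=1 -> substrate=0 bound=1 product=0
t=1: arr=2 -> substrate=0 bound=3 product=0
t=2: arr=1 -> substrate=0 bound=4 product=0
t=3: arr=0 -> substrate=0 bound=4 product=0
t=4: arr=0 -> substrate=0 bound=3 product=1
t=5: arr=1 -> substrate=0 bound=2 product=3
t=6: arr=1 -> substrate=0 bound=2 product=4
t=7: arr=0 -> substrate=0 bound=2 product=4
t=8: arr=0 -> substrate=0 bound=2 product=4
t=9: arr=1 -> substrate=0 bound=2 product=5
t=10: arr=0 -> substrate=0 bound=1 product=6

Answer: 1 3 4 4 3 2 2 2 2 2 1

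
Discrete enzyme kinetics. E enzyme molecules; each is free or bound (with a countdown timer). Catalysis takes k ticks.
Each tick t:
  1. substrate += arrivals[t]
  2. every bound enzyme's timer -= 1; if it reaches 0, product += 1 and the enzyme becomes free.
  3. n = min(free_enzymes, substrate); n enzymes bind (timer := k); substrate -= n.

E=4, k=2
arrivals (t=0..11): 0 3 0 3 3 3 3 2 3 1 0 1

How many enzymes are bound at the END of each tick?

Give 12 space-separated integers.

t=0: arr=0 -> substrate=0 bound=0 product=0
t=1: arr=3 -> substrate=0 bound=3 product=0
t=2: arr=0 -> substrate=0 bound=3 product=0
t=3: arr=3 -> substrate=0 bound=3 product=3
t=4: arr=3 -> substrate=2 bound=4 product=3
t=5: arr=3 -> substrate=2 bound=4 product=6
t=6: arr=3 -> substrate=4 bound=4 product=7
t=7: arr=2 -> substrate=3 bound=4 product=10
t=8: arr=3 -> substrate=5 bound=4 product=11
t=9: arr=1 -> substrate=3 bound=4 product=14
t=10: arr=0 -> substrate=2 bound=4 product=15
t=11: arr=1 -> substrate=0 bound=4 product=18

Answer: 0 3 3 3 4 4 4 4 4 4 4 4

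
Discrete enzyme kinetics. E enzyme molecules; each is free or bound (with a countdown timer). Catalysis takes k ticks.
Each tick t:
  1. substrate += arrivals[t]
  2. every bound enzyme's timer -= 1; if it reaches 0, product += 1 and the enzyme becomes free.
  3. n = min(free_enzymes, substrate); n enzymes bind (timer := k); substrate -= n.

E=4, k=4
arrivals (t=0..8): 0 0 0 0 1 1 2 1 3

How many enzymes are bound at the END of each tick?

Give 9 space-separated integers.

Answer: 0 0 0 0 1 2 4 4 4

Derivation:
t=0: arr=0 -> substrate=0 bound=0 product=0
t=1: arr=0 -> substrate=0 bound=0 product=0
t=2: arr=0 -> substrate=0 bound=0 product=0
t=3: arr=0 -> substrate=0 bound=0 product=0
t=4: arr=1 -> substrate=0 bound=1 product=0
t=5: arr=1 -> substrate=0 bound=2 product=0
t=6: arr=2 -> substrate=0 bound=4 product=0
t=7: arr=1 -> substrate=1 bound=4 product=0
t=8: arr=3 -> substrate=3 bound=4 product=1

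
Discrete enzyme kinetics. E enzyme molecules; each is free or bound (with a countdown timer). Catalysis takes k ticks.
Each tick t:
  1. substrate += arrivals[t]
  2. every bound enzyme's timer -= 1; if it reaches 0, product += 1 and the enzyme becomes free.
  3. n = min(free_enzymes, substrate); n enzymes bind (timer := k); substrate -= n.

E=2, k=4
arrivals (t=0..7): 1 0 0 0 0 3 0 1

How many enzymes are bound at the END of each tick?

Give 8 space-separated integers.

Answer: 1 1 1 1 0 2 2 2

Derivation:
t=0: arr=1 -> substrate=0 bound=1 product=0
t=1: arr=0 -> substrate=0 bound=1 product=0
t=2: arr=0 -> substrate=0 bound=1 product=0
t=3: arr=0 -> substrate=0 bound=1 product=0
t=4: arr=0 -> substrate=0 bound=0 product=1
t=5: arr=3 -> substrate=1 bound=2 product=1
t=6: arr=0 -> substrate=1 bound=2 product=1
t=7: arr=1 -> substrate=2 bound=2 product=1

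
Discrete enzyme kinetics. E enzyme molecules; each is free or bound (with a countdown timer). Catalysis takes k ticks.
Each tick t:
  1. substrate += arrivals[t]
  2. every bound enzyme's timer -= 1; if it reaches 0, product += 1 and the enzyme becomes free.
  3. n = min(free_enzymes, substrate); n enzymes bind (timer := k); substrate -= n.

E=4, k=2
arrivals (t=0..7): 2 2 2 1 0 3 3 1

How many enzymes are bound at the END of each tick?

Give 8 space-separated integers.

Answer: 2 4 4 3 1 3 4 4

Derivation:
t=0: arr=2 -> substrate=0 bound=2 product=0
t=1: arr=2 -> substrate=0 bound=4 product=0
t=2: arr=2 -> substrate=0 bound=4 product=2
t=3: arr=1 -> substrate=0 bound=3 product=4
t=4: arr=0 -> substrate=0 bound=1 product=6
t=5: arr=3 -> substrate=0 bound=3 product=7
t=6: arr=3 -> substrate=2 bound=4 product=7
t=7: arr=1 -> substrate=0 bound=4 product=10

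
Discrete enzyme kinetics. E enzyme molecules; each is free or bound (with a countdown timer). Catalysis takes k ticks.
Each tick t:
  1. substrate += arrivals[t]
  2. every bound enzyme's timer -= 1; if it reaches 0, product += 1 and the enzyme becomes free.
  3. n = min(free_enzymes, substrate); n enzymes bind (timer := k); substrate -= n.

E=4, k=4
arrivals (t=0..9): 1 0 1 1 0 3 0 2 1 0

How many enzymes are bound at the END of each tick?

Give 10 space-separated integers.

Answer: 1 1 2 3 2 4 4 4 4 4

Derivation:
t=0: arr=1 -> substrate=0 bound=1 product=0
t=1: arr=0 -> substrate=0 bound=1 product=0
t=2: arr=1 -> substrate=0 bound=2 product=0
t=3: arr=1 -> substrate=0 bound=3 product=0
t=4: arr=0 -> substrate=0 bound=2 product=1
t=5: arr=3 -> substrate=1 bound=4 product=1
t=6: arr=0 -> substrate=0 bound=4 product=2
t=7: arr=2 -> substrate=1 bound=4 product=3
t=8: arr=1 -> substrate=2 bound=4 product=3
t=9: arr=0 -> substrate=0 bound=4 product=5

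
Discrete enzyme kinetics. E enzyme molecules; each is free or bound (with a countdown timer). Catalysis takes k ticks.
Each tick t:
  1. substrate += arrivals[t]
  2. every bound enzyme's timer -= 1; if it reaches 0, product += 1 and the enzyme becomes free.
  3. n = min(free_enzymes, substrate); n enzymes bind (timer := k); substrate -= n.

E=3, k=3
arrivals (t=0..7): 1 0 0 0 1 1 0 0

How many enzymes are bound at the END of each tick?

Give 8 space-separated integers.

Answer: 1 1 1 0 1 2 2 1

Derivation:
t=0: arr=1 -> substrate=0 bound=1 product=0
t=1: arr=0 -> substrate=0 bound=1 product=0
t=2: arr=0 -> substrate=0 bound=1 product=0
t=3: arr=0 -> substrate=0 bound=0 product=1
t=4: arr=1 -> substrate=0 bound=1 product=1
t=5: arr=1 -> substrate=0 bound=2 product=1
t=6: arr=0 -> substrate=0 bound=2 product=1
t=7: arr=0 -> substrate=0 bound=1 product=2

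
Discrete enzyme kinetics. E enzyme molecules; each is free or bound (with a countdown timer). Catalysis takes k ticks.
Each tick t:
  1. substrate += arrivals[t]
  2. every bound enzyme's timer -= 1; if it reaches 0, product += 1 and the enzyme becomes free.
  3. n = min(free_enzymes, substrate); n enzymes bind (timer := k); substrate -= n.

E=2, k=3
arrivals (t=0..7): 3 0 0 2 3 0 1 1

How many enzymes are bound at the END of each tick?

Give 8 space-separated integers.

t=0: arr=3 -> substrate=1 bound=2 product=0
t=1: arr=0 -> substrate=1 bound=2 product=0
t=2: arr=0 -> substrate=1 bound=2 product=0
t=3: arr=2 -> substrate=1 bound=2 product=2
t=4: arr=3 -> substrate=4 bound=2 product=2
t=5: arr=0 -> substrate=4 bound=2 product=2
t=6: arr=1 -> substrate=3 bound=2 product=4
t=7: arr=1 -> substrate=4 bound=2 product=4

Answer: 2 2 2 2 2 2 2 2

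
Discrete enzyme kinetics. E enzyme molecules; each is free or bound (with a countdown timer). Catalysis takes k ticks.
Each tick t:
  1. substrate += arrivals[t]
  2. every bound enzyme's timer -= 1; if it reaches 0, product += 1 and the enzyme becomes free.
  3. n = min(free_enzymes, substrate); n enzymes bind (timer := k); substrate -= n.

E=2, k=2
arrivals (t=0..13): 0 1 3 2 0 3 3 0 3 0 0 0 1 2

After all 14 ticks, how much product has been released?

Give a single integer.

Answer: 11

Derivation:
t=0: arr=0 -> substrate=0 bound=0 product=0
t=1: arr=1 -> substrate=0 bound=1 product=0
t=2: arr=3 -> substrate=2 bound=2 product=0
t=3: arr=2 -> substrate=3 bound=2 product=1
t=4: arr=0 -> substrate=2 bound=2 product=2
t=5: arr=3 -> substrate=4 bound=2 product=3
t=6: arr=3 -> substrate=6 bound=2 product=4
t=7: arr=0 -> substrate=5 bound=2 product=5
t=8: arr=3 -> substrate=7 bound=2 product=6
t=9: arr=0 -> substrate=6 bound=2 product=7
t=10: arr=0 -> substrate=5 bound=2 product=8
t=11: arr=0 -> substrate=4 bound=2 product=9
t=12: arr=1 -> substrate=4 bound=2 product=10
t=13: arr=2 -> substrate=5 bound=2 product=11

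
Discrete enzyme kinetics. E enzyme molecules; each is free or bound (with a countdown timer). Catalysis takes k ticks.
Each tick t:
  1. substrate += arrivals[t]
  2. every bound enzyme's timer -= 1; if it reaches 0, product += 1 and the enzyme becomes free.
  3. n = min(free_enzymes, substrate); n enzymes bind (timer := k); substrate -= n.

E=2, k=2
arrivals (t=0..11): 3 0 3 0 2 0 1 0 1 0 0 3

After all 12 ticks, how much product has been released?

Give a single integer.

t=0: arr=3 -> substrate=1 bound=2 product=0
t=1: arr=0 -> substrate=1 bound=2 product=0
t=2: arr=3 -> substrate=2 bound=2 product=2
t=3: arr=0 -> substrate=2 bound=2 product=2
t=4: arr=2 -> substrate=2 bound=2 product=4
t=5: arr=0 -> substrate=2 bound=2 product=4
t=6: arr=1 -> substrate=1 bound=2 product=6
t=7: arr=0 -> substrate=1 bound=2 product=6
t=8: arr=1 -> substrate=0 bound=2 product=8
t=9: arr=0 -> substrate=0 bound=2 product=8
t=10: arr=0 -> substrate=0 bound=0 product=10
t=11: arr=3 -> substrate=1 bound=2 product=10

Answer: 10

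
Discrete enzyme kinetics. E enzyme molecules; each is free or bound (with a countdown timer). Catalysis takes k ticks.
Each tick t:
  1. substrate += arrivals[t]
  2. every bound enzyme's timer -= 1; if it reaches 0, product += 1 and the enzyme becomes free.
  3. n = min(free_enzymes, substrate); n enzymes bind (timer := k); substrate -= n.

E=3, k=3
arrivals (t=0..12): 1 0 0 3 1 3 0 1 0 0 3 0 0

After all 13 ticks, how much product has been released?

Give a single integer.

t=0: arr=1 -> substrate=0 bound=1 product=0
t=1: arr=0 -> substrate=0 bound=1 product=0
t=2: arr=0 -> substrate=0 bound=1 product=0
t=3: arr=3 -> substrate=0 bound=3 product=1
t=4: arr=1 -> substrate=1 bound=3 product=1
t=5: arr=3 -> substrate=4 bound=3 product=1
t=6: arr=0 -> substrate=1 bound=3 product=4
t=7: arr=1 -> substrate=2 bound=3 product=4
t=8: arr=0 -> substrate=2 bound=3 product=4
t=9: arr=0 -> substrate=0 bound=2 product=7
t=10: arr=3 -> substrate=2 bound=3 product=7
t=11: arr=0 -> substrate=2 bound=3 product=7
t=12: arr=0 -> substrate=0 bound=3 product=9

Answer: 9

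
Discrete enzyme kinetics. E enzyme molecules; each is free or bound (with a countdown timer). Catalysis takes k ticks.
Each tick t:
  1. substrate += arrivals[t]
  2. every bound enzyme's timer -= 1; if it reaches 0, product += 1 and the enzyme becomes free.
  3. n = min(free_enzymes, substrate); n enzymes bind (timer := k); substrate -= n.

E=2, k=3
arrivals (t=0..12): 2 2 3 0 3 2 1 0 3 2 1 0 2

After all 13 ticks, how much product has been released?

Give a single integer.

Answer: 8

Derivation:
t=0: arr=2 -> substrate=0 bound=2 product=0
t=1: arr=2 -> substrate=2 bound=2 product=0
t=2: arr=3 -> substrate=5 bound=2 product=0
t=3: arr=0 -> substrate=3 bound=2 product=2
t=4: arr=3 -> substrate=6 bound=2 product=2
t=5: arr=2 -> substrate=8 bound=2 product=2
t=6: arr=1 -> substrate=7 bound=2 product=4
t=7: arr=0 -> substrate=7 bound=2 product=4
t=8: arr=3 -> substrate=10 bound=2 product=4
t=9: arr=2 -> substrate=10 bound=2 product=6
t=10: arr=1 -> substrate=11 bound=2 product=6
t=11: arr=0 -> substrate=11 bound=2 product=6
t=12: arr=2 -> substrate=11 bound=2 product=8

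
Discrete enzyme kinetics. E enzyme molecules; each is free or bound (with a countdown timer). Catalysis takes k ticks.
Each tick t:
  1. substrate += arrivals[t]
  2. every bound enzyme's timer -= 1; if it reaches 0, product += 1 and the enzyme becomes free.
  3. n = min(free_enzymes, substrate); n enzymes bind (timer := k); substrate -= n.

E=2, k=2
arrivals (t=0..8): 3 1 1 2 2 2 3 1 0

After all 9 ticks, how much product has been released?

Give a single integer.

t=0: arr=3 -> substrate=1 bound=2 product=0
t=1: arr=1 -> substrate=2 bound=2 product=0
t=2: arr=1 -> substrate=1 bound=2 product=2
t=3: arr=2 -> substrate=3 bound=2 product=2
t=4: arr=2 -> substrate=3 bound=2 product=4
t=5: arr=2 -> substrate=5 bound=2 product=4
t=6: arr=3 -> substrate=6 bound=2 product=6
t=7: arr=1 -> substrate=7 bound=2 product=6
t=8: arr=0 -> substrate=5 bound=2 product=8

Answer: 8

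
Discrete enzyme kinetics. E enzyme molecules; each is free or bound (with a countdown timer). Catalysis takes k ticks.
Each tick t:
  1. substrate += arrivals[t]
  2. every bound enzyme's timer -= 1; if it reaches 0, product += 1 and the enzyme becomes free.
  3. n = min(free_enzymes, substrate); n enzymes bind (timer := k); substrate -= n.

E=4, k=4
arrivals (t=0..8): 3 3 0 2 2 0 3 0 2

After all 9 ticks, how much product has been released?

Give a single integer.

t=0: arr=3 -> substrate=0 bound=3 product=0
t=1: arr=3 -> substrate=2 bound=4 product=0
t=2: arr=0 -> substrate=2 bound=4 product=0
t=3: arr=2 -> substrate=4 bound=4 product=0
t=4: arr=2 -> substrate=3 bound=4 product=3
t=5: arr=0 -> substrate=2 bound=4 product=4
t=6: arr=3 -> substrate=5 bound=4 product=4
t=7: arr=0 -> substrate=5 bound=4 product=4
t=8: arr=2 -> substrate=4 bound=4 product=7

Answer: 7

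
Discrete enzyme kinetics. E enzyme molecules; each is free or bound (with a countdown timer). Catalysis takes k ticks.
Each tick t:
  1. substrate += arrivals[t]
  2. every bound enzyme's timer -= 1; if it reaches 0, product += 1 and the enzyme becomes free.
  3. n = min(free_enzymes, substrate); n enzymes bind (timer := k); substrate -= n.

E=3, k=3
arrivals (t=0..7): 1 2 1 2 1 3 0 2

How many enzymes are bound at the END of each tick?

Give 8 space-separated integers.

Answer: 1 3 3 3 3 3 3 3

Derivation:
t=0: arr=1 -> substrate=0 bound=1 product=0
t=1: arr=2 -> substrate=0 bound=3 product=0
t=2: arr=1 -> substrate=1 bound=3 product=0
t=3: arr=2 -> substrate=2 bound=3 product=1
t=4: arr=1 -> substrate=1 bound=3 product=3
t=5: arr=3 -> substrate=4 bound=3 product=3
t=6: arr=0 -> substrate=3 bound=3 product=4
t=7: arr=2 -> substrate=3 bound=3 product=6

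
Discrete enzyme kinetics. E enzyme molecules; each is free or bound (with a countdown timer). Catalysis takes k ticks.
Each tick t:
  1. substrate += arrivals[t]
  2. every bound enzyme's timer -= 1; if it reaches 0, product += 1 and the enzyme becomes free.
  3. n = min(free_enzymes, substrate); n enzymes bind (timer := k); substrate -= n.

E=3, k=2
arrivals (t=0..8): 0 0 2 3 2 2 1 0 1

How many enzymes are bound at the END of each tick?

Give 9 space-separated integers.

Answer: 0 0 2 3 3 3 3 3 3

Derivation:
t=0: arr=0 -> substrate=0 bound=0 product=0
t=1: arr=0 -> substrate=0 bound=0 product=0
t=2: arr=2 -> substrate=0 bound=2 product=0
t=3: arr=3 -> substrate=2 bound=3 product=0
t=4: arr=2 -> substrate=2 bound=3 product=2
t=5: arr=2 -> substrate=3 bound=3 product=3
t=6: arr=1 -> substrate=2 bound=3 product=5
t=7: arr=0 -> substrate=1 bound=3 product=6
t=8: arr=1 -> substrate=0 bound=3 product=8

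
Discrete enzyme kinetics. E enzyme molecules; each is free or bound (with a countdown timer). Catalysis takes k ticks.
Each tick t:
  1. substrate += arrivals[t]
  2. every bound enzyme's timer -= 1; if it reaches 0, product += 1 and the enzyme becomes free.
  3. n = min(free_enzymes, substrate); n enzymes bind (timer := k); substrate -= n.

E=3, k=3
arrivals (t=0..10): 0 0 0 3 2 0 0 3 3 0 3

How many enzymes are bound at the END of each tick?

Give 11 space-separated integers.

t=0: arr=0 -> substrate=0 bound=0 product=0
t=1: arr=0 -> substrate=0 bound=0 product=0
t=2: arr=0 -> substrate=0 bound=0 product=0
t=3: arr=3 -> substrate=0 bound=3 product=0
t=4: arr=2 -> substrate=2 bound=3 product=0
t=5: arr=0 -> substrate=2 bound=3 product=0
t=6: arr=0 -> substrate=0 bound=2 product=3
t=7: arr=3 -> substrate=2 bound=3 product=3
t=8: arr=3 -> substrate=5 bound=3 product=3
t=9: arr=0 -> substrate=3 bound=3 product=5
t=10: arr=3 -> substrate=5 bound=3 product=6

Answer: 0 0 0 3 3 3 2 3 3 3 3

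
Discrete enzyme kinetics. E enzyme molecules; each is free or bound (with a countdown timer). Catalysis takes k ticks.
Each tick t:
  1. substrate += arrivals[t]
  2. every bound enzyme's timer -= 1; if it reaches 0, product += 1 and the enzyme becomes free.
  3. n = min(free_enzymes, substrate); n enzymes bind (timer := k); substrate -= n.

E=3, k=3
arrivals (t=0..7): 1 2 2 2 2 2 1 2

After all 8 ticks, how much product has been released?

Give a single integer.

Answer: 6

Derivation:
t=0: arr=1 -> substrate=0 bound=1 product=0
t=1: arr=2 -> substrate=0 bound=3 product=0
t=2: arr=2 -> substrate=2 bound=3 product=0
t=3: arr=2 -> substrate=3 bound=3 product=1
t=4: arr=2 -> substrate=3 bound=3 product=3
t=5: arr=2 -> substrate=5 bound=3 product=3
t=6: arr=1 -> substrate=5 bound=3 product=4
t=7: arr=2 -> substrate=5 bound=3 product=6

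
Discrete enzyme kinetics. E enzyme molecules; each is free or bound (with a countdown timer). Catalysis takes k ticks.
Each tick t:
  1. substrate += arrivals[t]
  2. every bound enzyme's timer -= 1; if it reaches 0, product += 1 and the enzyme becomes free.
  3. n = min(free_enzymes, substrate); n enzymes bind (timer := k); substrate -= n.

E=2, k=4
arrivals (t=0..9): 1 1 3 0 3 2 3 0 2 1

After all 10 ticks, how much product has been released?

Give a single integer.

Answer: 4

Derivation:
t=0: arr=1 -> substrate=0 bound=1 product=0
t=1: arr=1 -> substrate=0 bound=2 product=0
t=2: arr=3 -> substrate=3 bound=2 product=0
t=3: arr=0 -> substrate=3 bound=2 product=0
t=4: arr=3 -> substrate=5 bound=2 product=1
t=5: arr=2 -> substrate=6 bound=2 product=2
t=6: arr=3 -> substrate=9 bound=2 product=2
t=7: arr=0 -> substrate=9 bound=2 product=2
t=8: arr=2 -> substrate=10 bound=2 product=3
t=9: arr=1 -> substrate=10 bound=2 product=4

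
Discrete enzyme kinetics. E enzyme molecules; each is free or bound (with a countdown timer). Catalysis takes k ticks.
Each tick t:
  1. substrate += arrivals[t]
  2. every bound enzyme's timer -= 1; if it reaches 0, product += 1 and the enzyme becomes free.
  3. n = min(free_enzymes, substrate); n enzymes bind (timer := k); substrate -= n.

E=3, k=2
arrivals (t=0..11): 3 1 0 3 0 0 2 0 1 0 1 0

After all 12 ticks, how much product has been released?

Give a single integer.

Answer: 10

Derivation:
t=0: arr=3 -> substrate=0 bound=3 product=0
t=1: arr=1 -> substrate=1 bound=3 product=0
t=2: arr=0 -> substrate=0 bound=1 product=3
t=3: arr=3 -> substrate=1 bound=3 product=3
t=4: arr=0 -> substrate=0 bound=3 product=4
t=5: arr=0 -> substrate=0 bound=1 product=6
t=6: arr=2 -> substrate=0 bound=2 product=7
t=7: arr=0 -> substrate=0 bound=2 product=7
t=8: arr=1 -> substrate=0 bound=1 product=9
t=9: arr=0 -> substrate=0 bound=1 product=9
t=10: arr=1 -> substrate=0 bound=1 product=10
t=11: arr=0 -> substrate=0 bound=1 product=10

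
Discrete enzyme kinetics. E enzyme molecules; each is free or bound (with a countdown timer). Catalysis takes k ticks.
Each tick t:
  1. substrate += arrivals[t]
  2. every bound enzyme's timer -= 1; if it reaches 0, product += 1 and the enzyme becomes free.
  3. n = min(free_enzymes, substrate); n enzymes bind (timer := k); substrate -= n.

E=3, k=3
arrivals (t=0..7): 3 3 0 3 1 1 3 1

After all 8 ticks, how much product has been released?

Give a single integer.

t=0: arr=3 -> substrate=0 bound=3 product=0
t=1: arr=3 -> substrate=3 bound=3 product=0
t=2: arr=0 -> substrate=3 bound=3 product=0
t=3: arr=3 -> substrate=3 bound=3 product=3
t=4: arr=1 -> substrate=4 bound=3 product=3
t=5: arr=1 -> substrate=5 bound=3 product=3
t=6: arr=3 -> substrate=5 bound=3 product=6
t=7: arr=1 -> substrate=6 bound=3 product=6

Answer: 6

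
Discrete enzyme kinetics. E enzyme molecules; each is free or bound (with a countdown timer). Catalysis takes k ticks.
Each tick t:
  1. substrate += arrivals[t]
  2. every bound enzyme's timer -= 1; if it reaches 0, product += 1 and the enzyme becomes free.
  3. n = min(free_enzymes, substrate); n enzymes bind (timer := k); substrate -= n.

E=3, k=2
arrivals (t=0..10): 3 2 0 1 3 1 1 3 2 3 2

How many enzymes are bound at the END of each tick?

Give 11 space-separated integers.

t=0: arr=3 -> substrate=0 bound=3 product=0
t=1: arr=2 -> substrate=2 bound=3 product=0
t=2: arr=0 -> substrate=0 bound=2 product=3
t=3: arr=1 -> substrate=0 bound=3 product=3
t=4: arr=3 -> substrate=1 bound=3 product=5
t=5: arr=1 -> substrate=1 bound=3 product=6
t=6: arr=1 -> substrate=0 bound=3 product=8
t=7: arr=3 -> substrate=2 bound=3 product=9
t=8: arr=2 -> substrate=2 bound=3 product=11
t=9: arr=3 -> substrate=4 bound=3 product=12
t=10: arr=2 -> substrate=4 bound=3 product=14

Answer: 3 3 2 3 3 3 3 3 3 3 3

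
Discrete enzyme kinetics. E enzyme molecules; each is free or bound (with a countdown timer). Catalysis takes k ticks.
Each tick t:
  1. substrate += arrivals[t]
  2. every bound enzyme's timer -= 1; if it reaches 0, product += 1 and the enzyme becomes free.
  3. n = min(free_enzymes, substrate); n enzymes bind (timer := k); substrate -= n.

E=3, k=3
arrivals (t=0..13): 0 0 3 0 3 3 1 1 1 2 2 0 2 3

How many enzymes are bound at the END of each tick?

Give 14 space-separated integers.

t=0: arr=0 -> substrate=0 bound=0 product=0
t=1: arr=0 -> substrate=0 bound=0 product=0
t=2: arr=3 -> substrate=0 bound=3 product=0
t=3: arr=0 -> substrate=0 bound=3 product=0
t=4: arr=3 -> substrate=3 bound=3 product=0
t=5: arr=3 -> substrate=3 bound=3 product=3
t=6: arr=1 -> substrate=4 bound=3 product=3
t=7: arr=1 -> substrate=5 bound=3 product=3
t=8: arr=1 -> substrate=3 bound=3 product=6
t=9: arr=2 -> substrate=5 bound=3 product=6
t=10: arr=2 -> substrate=7 bound=3 product=6
t=11: arr=0 -> substrate=4 bound=3 product=9
t=12: arr=2 -> substrate=6 bound=3 product=9
t=13: arr=3 -> substrate=9 bound=3 product=9

Answer: 0 0 3 3 3 3 3 3 3 3 3 3 3 3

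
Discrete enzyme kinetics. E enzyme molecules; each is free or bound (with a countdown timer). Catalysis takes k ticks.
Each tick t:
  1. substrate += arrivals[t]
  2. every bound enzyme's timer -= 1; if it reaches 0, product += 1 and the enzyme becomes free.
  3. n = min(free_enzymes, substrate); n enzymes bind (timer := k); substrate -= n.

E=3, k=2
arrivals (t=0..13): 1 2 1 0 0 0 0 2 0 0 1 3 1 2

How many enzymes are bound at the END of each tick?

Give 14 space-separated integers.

t=0: arr=1 -> substrate=0 bound=1 product=0
t=1: arr=2 -> substrate=0 bound=3 product=0
t=2: arr=1 -> substrate=0 bound=3 product=1
t=3: arr=0 -> substrate=0 bound=1 product=3
t=4: arr=0 -> substrate=0 bound=0 product=4
t=5: arr=0 -> substrate=0 bound=0 product=4
t=6: arr=0 -> substrate=0 bound=0 product=4
t=7: arr=2 -> substrate=0 bound=2 product=4
t=8: arr=0 -> substrate=0 bound=2 product=4
t=9: arr=0 -> substrate=0 bound=0 product=6
t=10: arr=1 -> substrate=0 bound=1 product=6
t=11: arr=3 -> substrate=1 bound=3 product=6
t=12: arr=1 -> substrate=1 bound=3 product=7
t=13: arr=2 -> substrate=1 bound=3 product=9

Answer: 1 3 3 1 0 0 0 2 2 0 1 3 3 3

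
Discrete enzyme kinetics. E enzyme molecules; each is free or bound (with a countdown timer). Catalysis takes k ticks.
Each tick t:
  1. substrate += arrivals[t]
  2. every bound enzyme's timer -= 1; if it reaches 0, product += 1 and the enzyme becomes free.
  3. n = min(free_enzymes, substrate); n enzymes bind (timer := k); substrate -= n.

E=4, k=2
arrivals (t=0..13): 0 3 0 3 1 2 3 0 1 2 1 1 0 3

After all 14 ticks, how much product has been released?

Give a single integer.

Answer: 17

Derivation:
t=0: arr=0 -> substrate=0 bound=0 product=0
t=1: arr=3 -> substrate=0 bound=3 product=0
t=2: arr=0 -> substrate=0 bound=3 product=0
t=3: arr=3 -> substrate=0 bound=3 product=3
t=4: arr=1 -> substrate=0 bound=4 product=3
t=5: arr=2 -> substrate=0 bound=3 product=6
t=6: arr=3 -> substrate=1 bound=4 product=7
t=7: arr=0 -> substrate=0 bound=3 product=9
t=8: arr=1 -> substrate=0 bound=2 product=11
t=9: arr=2 -> substrate=0 bound=3 product=12
t=10: arr=1 -> substrate=0 bound=3 product=13
t=11: arr=1 -> substrate=0 bound=2 product=15
t=12: arr=0 -> substrate=0 bound=1 product=16
t=13: arr=3 -> substrate=0 bound=3 product=17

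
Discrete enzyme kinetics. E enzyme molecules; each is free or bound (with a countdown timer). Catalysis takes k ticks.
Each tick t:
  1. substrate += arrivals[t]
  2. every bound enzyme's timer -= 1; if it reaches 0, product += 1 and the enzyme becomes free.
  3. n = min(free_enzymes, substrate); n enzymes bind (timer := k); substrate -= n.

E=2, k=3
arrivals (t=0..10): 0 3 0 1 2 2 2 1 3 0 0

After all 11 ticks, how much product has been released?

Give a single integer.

Answer: 6

Derivation:
t=0: arr=0 -> substrate=0 bound=0 product=0
t=1: arr=3 -> substrate=1 bound=2 product=0
t=2: arr=0 -> substrate=1 bound=2 product=0
t=3: arr=1 -> substrate=2 bound=2 product=0
t=4: arr=2 -> substrate=2 bound=2 product=2
t=5: arr=2 -> substrate=4 bound=2 product=2
t=6: arr=2 -> substrate=6 bound=2 product=2
t=7: arr=1 -> substrate=5 bound=2 product=4
t=8: arr=3 -> substrate=8 bound=2 product=4
t=9: arr=0 -> substrate=8 bound=2 product=4
t=10: arr=0 -> substrate=6 bound=2 product=6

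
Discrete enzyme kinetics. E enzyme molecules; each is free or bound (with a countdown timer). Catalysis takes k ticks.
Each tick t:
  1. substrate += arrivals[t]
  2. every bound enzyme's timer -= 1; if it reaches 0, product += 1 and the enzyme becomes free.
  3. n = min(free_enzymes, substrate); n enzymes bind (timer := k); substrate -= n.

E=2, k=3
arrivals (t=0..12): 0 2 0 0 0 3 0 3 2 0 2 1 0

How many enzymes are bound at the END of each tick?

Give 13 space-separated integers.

t=0: arr=0 -> substrate=0 bound=0 product=0
t=1: arr=2 -> substrate=0 bound=2 product=0
t=2: arr=0 -> substrate=0 bound=2 product=0
t=3: arr=0 -> substrate=0 bound=2 product=0
t=4: arr=0 -> substrate=0 bound=0 product=2
t=5: arr=3 -> substrate=1 bound=2 product=2
t=6: arr=0 -> substrate=1 bound=2 product=2
t=7: arr=3 -> substrate=4 bound=2 product=2
t=8: arr=2 -> substrate=4 bound=2 product=4
t=9: arr=0 -> substrate=4 bound=2 product=4
t=10: arr=2 -> substrate=6 bound=2 product=4
t=11: arr=1 -> substrate=5 bound=2 product=6
t=12: arr=0 -> substrate=5 bound=2 product=6

Answer: 0 2 2 2 0 2 2 2 2 2 2 2 2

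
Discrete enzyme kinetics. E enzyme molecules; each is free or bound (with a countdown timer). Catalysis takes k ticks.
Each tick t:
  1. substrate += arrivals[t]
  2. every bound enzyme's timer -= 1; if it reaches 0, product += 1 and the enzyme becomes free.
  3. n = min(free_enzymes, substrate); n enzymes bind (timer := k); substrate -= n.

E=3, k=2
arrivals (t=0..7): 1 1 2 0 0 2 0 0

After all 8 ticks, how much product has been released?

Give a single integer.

t=0: arr=1 -> substrate=0 bound=1 product=0
t=1: arr=1 -> substrate=0 bound=2 product=0
t=2: arr=2 -> substrate=0 bound=3 product=1
t=3: arr=0 -> substrate=0 bound=2 product=2
t=4: arr=0 -> substrate=0 bound=0 product=4
t=5: arr=2 -> substrate=0 bound=2 product=4
t=6: arr=0 -> substrate=0 bound=2 product=4
t=7: arr=0 -> substrate=0 bound=0 product=6

Answer: 6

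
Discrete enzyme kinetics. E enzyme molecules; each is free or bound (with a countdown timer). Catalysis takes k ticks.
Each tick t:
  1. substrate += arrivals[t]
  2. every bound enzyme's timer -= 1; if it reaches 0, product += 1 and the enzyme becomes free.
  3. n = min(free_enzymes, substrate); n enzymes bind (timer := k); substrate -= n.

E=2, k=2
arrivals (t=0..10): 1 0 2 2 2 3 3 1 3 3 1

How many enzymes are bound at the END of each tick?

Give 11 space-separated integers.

t=0: arr=1 -> substrate=0 bound=1 product=0
t=1: arr=0 -> substrate=0 bound=1 product=0
t=2: arr=2 -> substrate=0 bound=2 product=1
t=3: arr=2 -> substrate=2 bound=2 product=1
t=4: arr=2 -> substrate=2 bound=2 product=3
t=5: arr=3 -> substrate=5 bound=2 product=3
t=6: arr=3 -> substrate=6 bound=2 product=5
t=7: arr=1 -> substrate=7 bound=2 product=5
t=8: arr=3 -> substrate=8 bound=2 product=7
t=9: arr=3 -> substrate=11 bound=2 product=7
t=10: arr=1 -> substrate=10 bound=2 product=9

Answer: 1 1 2 2 2 2 2 2 2 2 2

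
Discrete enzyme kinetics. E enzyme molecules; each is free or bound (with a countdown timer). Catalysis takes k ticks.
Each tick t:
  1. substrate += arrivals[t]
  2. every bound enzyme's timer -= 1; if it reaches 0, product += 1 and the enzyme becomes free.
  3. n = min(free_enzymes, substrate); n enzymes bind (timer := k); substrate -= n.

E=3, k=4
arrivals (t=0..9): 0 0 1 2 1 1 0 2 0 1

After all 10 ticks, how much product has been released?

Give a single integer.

Answer: 3

Derivation:
t=0: arr=0 -> substrate=0 bound=0 product=0
t=1: arr=0 -> substrate=0 bound=0 product=0
t=2: arr=1 -> substrate=0 bound=1 product=0
t=3: arr=2 -> substrate=0 bound=3 product=0
t=4: arr=1 -> substrate=1 bound=3 product=0
t=5: arr=1 -> substrate=2 bound=3 product=0
t=6: arr=0 -> substrate=1 bound=3 product=1
t=7: arr=2 -> substrate=1 bound=3 product=3
t=8: arr=0 -> substrate=1 bound=3 product=3
t=9: arr=1 -> substrate=2 bound=3 product=3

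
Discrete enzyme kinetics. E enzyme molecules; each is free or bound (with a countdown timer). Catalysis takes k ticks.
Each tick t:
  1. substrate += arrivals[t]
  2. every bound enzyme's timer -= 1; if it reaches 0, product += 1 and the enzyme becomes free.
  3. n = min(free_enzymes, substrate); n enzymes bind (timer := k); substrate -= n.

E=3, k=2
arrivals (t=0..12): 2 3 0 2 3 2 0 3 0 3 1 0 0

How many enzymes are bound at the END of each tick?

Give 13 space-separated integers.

t=0: arr=2 -> substrate=0 bound=2 product=0
t=1: arr=3 -> substrate=2 bound=3 product=0
t=2: arr=0 -> substrate=0 bound=3 product=2
t=3: arr=2 -> substrate=1 bound=3 product=3
t=4: arr=3 -> substrate=2 bound=3 product=5
t=5: arr=2 -> substrate=3 bound=3 product=6
t=6: arr=0 -> substrate=1 bound=3 product=8
t=7: arr=3 -> substrate=3 bound=3 product=9
t=8: arr=0 -> substrate=1 bound=3 product=11
t=9: arr=3 -> substrate=3 bound=3 product=12
t=10: arr=1 -> substrate=2 bound=3 product=14
t=11: arr=0 -> substrate=1 bound=3 product=15
t=12: arr=0 -> substrate=0 bound=2 product=17

Answer: 2 3 3 3 3 3 3 3 3 3 3 3 2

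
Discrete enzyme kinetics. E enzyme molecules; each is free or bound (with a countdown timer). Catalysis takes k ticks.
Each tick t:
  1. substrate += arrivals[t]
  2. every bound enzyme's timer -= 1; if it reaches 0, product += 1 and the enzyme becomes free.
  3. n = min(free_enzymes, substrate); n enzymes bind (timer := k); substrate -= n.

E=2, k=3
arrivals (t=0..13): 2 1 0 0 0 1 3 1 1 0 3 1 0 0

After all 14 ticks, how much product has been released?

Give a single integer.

t=0: arr=2 -> substrate=0 bound=2 product=0
t=1: arr=1 -> substrate=1 bound=2 product=0
t=2: arr=0 -> substrate=1 bound=2 product=0
t=3: arr=0 -> substrate=0 bound=1 product=2
t=4: arr=0 -> substrate=0 bound=1 product=2
t=5: arr=1 -> substrate=0 bound=2 product=2
t=6: arr=3 -> substrate=2 bound=2 product=3
t=7: arr=1 -> substrate=3 bound=2 product=3
t=8: arr=1 -> substrate=3 bound=2 product=4
t=9: arr=0 -> substrate=2 bound=2 product=5
t=10: arr=3 -> substrate=5 bound=2 product=5
t=11: arr=1 -> substrate=5 bound=2 product=6
t=12: arr=0 -> substrate=4 bound=2 product=7
t=13: arr=0 -> substrate=4 bound=2 product=7

Answer: 7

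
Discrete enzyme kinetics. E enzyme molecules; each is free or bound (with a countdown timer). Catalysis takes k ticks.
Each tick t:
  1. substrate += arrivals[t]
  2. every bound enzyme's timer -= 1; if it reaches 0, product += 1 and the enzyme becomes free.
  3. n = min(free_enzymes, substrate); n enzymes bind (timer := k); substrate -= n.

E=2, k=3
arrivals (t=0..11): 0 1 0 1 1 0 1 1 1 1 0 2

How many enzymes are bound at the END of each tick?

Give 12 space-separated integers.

t=0: arr=0 -> substrate=0 bound=0 product=0
t=1: arr=1 -> substrate=0 bound=1 product=0
t=2: arr=0 -> substrate=0 bound=1 product=0
t=3: arr=1 -> substrate=0 bound=2 product=0
t=4: arr=1 -> substrate=0 bound=2 product=1
t=5: arr=0 -> substrate=0 bound=2 product=1
t=6: arr=1 -> substrate=0 bound=2 product=2
t=7: arr=1 -> substrate=0 bound=2 product=3
t=8: arr=1 -> substrate=1 bound=2 product=3
t=9: arr=1 -> substrate=1 bound=2 product=4
t=10: arr=0 -> substrate=0 bound=2 product=5
t=11: arr=2 -> substrate=2 bound=2 product=5

Answer: 0 1 1 2 2 2 2 2 2 2 2 2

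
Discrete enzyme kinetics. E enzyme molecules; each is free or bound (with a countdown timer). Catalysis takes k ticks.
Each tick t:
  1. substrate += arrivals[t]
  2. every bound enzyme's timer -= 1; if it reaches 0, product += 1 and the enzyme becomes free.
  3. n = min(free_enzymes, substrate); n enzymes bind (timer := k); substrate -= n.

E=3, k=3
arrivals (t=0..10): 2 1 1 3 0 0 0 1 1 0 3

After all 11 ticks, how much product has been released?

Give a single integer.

Answer: 8

Derivation:
t=0: arr=2 -> substrate=0 bound=2 product=0
t=1: arr=1 -> substrate=0 bound=3 product=0
t=2: arr=1 -> substrate=1 bound=3 product=0
t=3: arr=3 -> substrate=2 bound=3 product=2
t=4: arr=0 -> substrate=1 bound=3 product=3
t=5: arr=0 -> substrate=1 bound=3 product=3
t=6: arr=0 -> substrate=0 bound=2 product=5
t=7: arr=1 -> substrate=0 bound=2 product=6
t=8: arr=1 -> substrate=0 bound=3 product=6
t=9: arr=0 -> substrate=0 bound=2 product=7
t=10: arr=3 -> substrate=1 bound=3 product=8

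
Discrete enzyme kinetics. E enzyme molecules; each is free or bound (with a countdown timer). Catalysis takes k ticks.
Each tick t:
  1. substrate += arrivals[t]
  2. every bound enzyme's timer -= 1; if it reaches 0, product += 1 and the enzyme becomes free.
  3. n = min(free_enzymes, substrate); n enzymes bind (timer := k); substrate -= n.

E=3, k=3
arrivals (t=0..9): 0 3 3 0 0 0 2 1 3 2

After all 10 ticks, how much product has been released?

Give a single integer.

Answer: 6

Derivation:
t=0: arr=0 -> substrate=0 bound=0 product=0
t=1: arr=3 -> substrate=0 bound=3 product=0
t=2: arr=3 -> substrate=3 bound=3 product=0
t=3: arr=0 -> substrate=3 bound=3 product=0
t=4: arr=0 -> substrate=0 bound=3 product=3
t=5: arr=0 -> substrate=0 bound=3 product=3
t=6: arr=2 -> substrate=2 bound=3 product=3
t=7: arr=1 -> substrate=0 bound=3 product=6
t=8: arr=3 -> substrate=3 bound=3 product=6
t=9: arr=2 -> substrate=5 bound=3 product=6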